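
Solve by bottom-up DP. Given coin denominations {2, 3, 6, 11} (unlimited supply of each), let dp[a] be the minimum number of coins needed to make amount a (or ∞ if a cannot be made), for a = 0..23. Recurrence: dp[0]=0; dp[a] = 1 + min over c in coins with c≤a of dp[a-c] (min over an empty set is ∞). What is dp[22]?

2

 a  0  1  2  3  4  5  6  7  8  9 10 11 12 13 14 15 16 17 18 19 20 21 22 23
dp  0  -  1  1  2  2  1  3  2  2  3  1  2  2  2  3  3  2  3  3  3  4  2  3
(- denotes ∞ / unreachable)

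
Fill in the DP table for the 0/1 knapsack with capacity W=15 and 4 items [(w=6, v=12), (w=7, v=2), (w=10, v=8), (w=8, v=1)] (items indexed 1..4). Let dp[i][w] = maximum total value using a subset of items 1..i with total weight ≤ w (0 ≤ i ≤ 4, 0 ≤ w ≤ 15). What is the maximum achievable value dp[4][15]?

14

i\w   0   1   2   3   4   5   6   7   8   9  10  11  12  13  14  15
  0   0   0   0   0   0   0   0   0   0   0   0   0   0   0   0   0
  1   0   0   0   0   0   0  12  12  12  12  12  12  12  12  12  12
  2   0   0   0   0   0   0  12  12  12  12  12  12  12  14  14  14
  3   0   0   0   0   0   0  12  12  12  12  12  12  12  14  14  14
  4   0   0   0   0   0   0  12  12  12  12  12  12  12  14  14  14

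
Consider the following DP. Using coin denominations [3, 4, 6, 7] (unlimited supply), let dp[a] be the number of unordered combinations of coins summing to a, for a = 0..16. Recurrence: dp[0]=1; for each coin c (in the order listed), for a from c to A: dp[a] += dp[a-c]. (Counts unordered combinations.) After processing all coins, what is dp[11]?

2

after  coin     0     1     2     3     4     5     6     7     8     9    10    11    12    13    14    15    16
          3     1     0     0     1     0     0     1     0     0     1     0     0     1     0     0     1     0
          4     1     0     0     1     1     0     1     1     1     1     1     1     2     1     1     2     2
          6     1     0     0     1     1     0     2     1     1     2     2     1     4     2     2     4     4
          7     1     0     0     1     1     0     2     2     1     2     3     2     4     4     4     5     6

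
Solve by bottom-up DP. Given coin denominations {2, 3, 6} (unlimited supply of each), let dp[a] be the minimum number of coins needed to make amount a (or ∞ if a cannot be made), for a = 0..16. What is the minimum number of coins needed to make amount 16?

4

 a  0  1  2  3  4  5  6  7  8  9 10 11 12 13 14 15 16
dp  0  -  1  1  2  2  1  3  2  2  3  3  2  4  3  3  4
(- denotes ∞ / unreachable)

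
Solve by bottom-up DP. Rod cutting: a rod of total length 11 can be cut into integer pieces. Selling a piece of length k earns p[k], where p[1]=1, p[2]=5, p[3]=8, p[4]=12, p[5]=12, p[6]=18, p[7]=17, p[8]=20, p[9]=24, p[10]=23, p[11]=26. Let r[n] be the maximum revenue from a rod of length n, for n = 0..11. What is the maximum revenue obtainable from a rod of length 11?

32

   n    0    1    2    3    4    5    6    7    8    9   10   11
r[n]    0    1    5    8   12   13   18   20   24   26   30   32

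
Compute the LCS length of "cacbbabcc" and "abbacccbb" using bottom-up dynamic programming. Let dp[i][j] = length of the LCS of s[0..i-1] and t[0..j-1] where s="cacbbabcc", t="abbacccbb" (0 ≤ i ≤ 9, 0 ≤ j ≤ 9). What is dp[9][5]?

   ''  a  b  b  a  c  c  c  b  b
''  0  0  0  0  0  0  0  0  0  0
 c  0  0  0  0  0  1  1  1  1  1
 a  0  1  1  1  1  1  1  1  1  1
 c  0  1  1  1  1  2  2  2  2  2
 b  0  1  2  2  2  2  2  2  3  3
 b  0  1  2  3  3  3  3  3  3  4
 a  0  1  2  3  4  4  4  4  4  4
 b  0  1  2  3  4  4  4  4  5  5
 c  0  1  2  3  4  5  5  5  5  5
 c  0  1  2  3  4  5  6  6  6  6

5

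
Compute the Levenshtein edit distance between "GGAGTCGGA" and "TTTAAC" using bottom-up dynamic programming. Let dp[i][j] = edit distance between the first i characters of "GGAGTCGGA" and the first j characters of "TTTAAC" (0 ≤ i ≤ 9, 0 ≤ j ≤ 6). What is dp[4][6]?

5

   ''  T  T  T  A  A  C
''  0  1  2  3  4  5  6
 G  1  1  2  3  4  5  6
 G  2  2  2  3  4  5  6
 A  3  3  3  3  3  4  5
 G  4  4  4  4  4  4  5
 T  5  4  4  4  5  5  5
 C  6  5  5  5  5  6  5
 G  7  6  6  6  6  6  6
 G  8  7  7  7  7  7  7
 A  9  8  8  8  7  7  8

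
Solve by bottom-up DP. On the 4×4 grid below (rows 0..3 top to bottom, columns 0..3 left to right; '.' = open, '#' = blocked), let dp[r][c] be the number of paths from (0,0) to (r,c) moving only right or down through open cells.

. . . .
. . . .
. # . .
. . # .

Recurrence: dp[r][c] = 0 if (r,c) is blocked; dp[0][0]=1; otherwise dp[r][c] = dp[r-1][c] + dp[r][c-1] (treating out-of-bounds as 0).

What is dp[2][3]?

7

r\c   0   1   2   3
  0   1   1   1   1
  1   1   2   3   4
  2   1   0   3   7
  3   1   1   0   7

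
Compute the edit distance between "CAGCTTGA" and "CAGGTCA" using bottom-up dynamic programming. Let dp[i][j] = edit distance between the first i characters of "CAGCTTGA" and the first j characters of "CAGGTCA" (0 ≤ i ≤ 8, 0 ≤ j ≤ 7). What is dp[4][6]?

2

   ''  C  A  G  G  T  C  A
''  0  1  2  3  4  5  6  7
 C  1  0  1  2  3  4  5  6
 A  2  1  0  1  2  3  4  5
 G  3  2  1  0  1  2  3  4
 C  4  3  2  1  1  2  2  3
 T  5  4  3  2  2  1  2  3
 T  6  5  4  3  3  2  2  3
 G  7  6  5  4  3  3  3  3
 A  8  7  6  5  4  4  4  3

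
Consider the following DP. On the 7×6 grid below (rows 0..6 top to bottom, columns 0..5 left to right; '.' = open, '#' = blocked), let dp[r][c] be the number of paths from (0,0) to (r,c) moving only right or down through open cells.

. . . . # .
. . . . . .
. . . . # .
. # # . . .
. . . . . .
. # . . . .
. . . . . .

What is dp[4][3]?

11

r\c   0   1   2   3   4   5
  0   1   1   1   1   0   0
  1   1   2   3   4   4   4
  2   1   3   6  10   0   4
  3   1   0   0  10  10  14
  4   1   1   1  11  21  35
  5   1   0   1  12  33  68
  6   1   1   2  14  47 115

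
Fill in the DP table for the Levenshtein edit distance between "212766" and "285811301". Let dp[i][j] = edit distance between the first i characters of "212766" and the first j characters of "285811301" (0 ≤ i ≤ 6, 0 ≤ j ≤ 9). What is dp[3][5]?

   ''  2  8  5  8  1  1  3  0  1
''  0  1  2  3  4  5  6  7  8  9
 2  1  0  1  2  3  4  5  6  7  8
 1  2  1  1  2  3  3  4  5  6  7
 2  3  2  2  2  3  4  4  5  6  7
 7  4  3  3  3  3  4  5  5  6  7
 6  5  4  4  4  4  4  5  6  6  7
 6  6  5  5  5  5  5  5  6  7  7

4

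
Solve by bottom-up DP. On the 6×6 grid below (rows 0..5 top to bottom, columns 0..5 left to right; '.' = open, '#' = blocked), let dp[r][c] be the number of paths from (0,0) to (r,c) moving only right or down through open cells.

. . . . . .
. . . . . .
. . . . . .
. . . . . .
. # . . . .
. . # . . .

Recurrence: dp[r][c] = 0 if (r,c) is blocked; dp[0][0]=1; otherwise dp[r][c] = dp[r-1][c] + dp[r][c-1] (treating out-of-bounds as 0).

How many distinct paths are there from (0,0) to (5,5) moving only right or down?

216

r\c   0   1   2   3   4   5
  0   1   1   1   1   1   1
  1   1   2   3   4   5   6
  2   1   3   6  10  15  21
  3   1   4  10  20  35  56
  4   1   0  10  30  65 121
  5   1   1   0  30  95 216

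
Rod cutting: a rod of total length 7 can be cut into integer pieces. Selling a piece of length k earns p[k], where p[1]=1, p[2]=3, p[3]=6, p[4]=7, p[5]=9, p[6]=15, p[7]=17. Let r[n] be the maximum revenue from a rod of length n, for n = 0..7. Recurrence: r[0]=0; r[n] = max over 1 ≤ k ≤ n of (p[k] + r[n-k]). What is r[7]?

   n    0    1    2    3    4    5    6    7
r[n]    0    1    3    6    7    9   15   17

17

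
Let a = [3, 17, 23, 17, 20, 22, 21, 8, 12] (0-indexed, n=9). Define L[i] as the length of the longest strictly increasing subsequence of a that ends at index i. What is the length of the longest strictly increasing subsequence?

4

   i    0    1    2    3    4    5    6    7    8
a[i]    3   17   23   17   20   22   21    8   12
L[i]    1    2    3    2    3    4    4    2    3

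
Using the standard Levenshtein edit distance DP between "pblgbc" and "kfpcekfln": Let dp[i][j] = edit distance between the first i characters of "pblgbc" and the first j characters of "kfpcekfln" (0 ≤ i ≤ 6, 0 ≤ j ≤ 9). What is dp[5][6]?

6

   ''  k  f  p  c  e  k  f  l  n
''  0  1  2  3  4  5  6  7  8  9
 p  1  1  2  2  3  4  5  6  7  8
 b  2  2  2  3  3  4  5  6  7  8
 l  3  3  3  3  4  4  5  6  6  7
 g  4  4  4  4  4  5  5  6  7  7
 b  5  5  5  5  5  5  6  6  7  8
 c  6  6  6  6  5  6  6  7  7  8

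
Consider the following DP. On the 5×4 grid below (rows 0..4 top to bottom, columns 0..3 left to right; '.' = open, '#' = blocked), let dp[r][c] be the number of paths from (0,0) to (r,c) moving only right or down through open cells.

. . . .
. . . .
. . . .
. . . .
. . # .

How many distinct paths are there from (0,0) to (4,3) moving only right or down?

r\c   0   1   2   3
  0   1   1   1   1
  1   1   2   3   4
  2   1   3   6  10
  3   1   4  10  20
  4   1   5   0  20

20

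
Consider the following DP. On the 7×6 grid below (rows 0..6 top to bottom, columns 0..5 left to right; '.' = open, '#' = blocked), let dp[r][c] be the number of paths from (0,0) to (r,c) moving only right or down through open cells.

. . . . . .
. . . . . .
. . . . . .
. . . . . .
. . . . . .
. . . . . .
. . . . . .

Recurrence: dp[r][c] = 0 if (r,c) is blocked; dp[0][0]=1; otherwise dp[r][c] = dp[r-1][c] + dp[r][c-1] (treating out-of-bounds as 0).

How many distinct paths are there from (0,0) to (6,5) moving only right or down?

462

r\c   0   1   2   3   4   5
  0   1   1   1   1   1   1
  1   1   2   3   4   5   6
  2   1   3   6  10  15  21
  3   1   4  10  20  35  56
  4   1   5  15  35  70 126
  5   1   6  21  56 126 252
  6   1   7  28  84 210 462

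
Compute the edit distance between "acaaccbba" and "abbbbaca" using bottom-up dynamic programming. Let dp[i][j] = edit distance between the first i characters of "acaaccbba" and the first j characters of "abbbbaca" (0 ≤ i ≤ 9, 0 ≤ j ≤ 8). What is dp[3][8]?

   ''  a  b  b  b  b  a  c  a
''  0  1  2  3  4  5  6  7  8
 a  1  0  1  2  3  4  5  6  7
 c  2  1  1  2  3  4  5  5  6
 a  3  2  2  2  3  4  4  5  5
 a  4  3  3  3  3  4  4  5  5
 c  5  4  4  4  4  4  5  4  5
 c  6  5  5  5  5  5  5  5  5
 b  7  6  5  5  5  5  6  6  6
 b  8  7  6  5  5  5  6  7  7
 a  9  8  7  6  6  6  5  6  7

5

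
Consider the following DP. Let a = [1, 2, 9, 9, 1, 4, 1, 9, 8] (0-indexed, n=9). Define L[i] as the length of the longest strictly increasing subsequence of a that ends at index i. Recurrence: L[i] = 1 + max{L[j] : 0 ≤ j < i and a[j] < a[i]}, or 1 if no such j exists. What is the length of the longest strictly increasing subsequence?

4

   i    0    1    2    3    4    5    6    7    8
a[i]    1    2    9    9    1    4    1    9    8
L[i]    1    2    3    3    1    3    1    4    4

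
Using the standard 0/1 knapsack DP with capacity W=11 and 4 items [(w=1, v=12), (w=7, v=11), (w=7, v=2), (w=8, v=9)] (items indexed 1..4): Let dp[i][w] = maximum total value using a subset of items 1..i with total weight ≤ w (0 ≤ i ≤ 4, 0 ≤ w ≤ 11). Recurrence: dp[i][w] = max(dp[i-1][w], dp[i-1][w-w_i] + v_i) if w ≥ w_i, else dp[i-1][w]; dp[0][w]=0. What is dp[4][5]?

i\w   0   1   2   3   4   5   6   7   8   9  10  11
  0   0   0   0   0   0   0   0   0   0   0   0   0
  1   0  12  12  12  12  12  12  12  12  12  12  12
  2   0  12  12  12  12  12  12  12  23  23  23  23
  3   0  12  12  12  12  12  12  12  23  23  23  23
  4   0  12  12  12  12  12  12  12  23  23  23  23

12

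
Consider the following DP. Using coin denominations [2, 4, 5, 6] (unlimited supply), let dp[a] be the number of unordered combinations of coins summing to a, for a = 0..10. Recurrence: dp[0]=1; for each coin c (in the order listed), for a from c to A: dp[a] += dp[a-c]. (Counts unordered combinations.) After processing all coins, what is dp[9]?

after  coin     0     1     2     3     4     5     6     7     8     9    10
          2     1     0     1     0     1     0     1     0     1     0     1
          4     1     0     1     0     2     0     2     0     3     0     3
          5     1     0     1     0     2     1     2     1     3     2     4
          6     1     0     1     0     2     1     3     1     4     2     6

2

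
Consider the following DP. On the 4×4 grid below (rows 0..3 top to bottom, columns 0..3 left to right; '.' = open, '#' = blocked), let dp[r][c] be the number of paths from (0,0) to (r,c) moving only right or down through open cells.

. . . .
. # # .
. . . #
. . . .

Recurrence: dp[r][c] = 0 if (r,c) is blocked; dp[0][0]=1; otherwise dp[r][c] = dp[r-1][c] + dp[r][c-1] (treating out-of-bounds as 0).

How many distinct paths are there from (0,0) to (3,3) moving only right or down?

3

r\c   0   1   2   3
  0   1   1   1   1
  1   1   0   0   1
  2   1   1   1   0
  3   1   2   3   3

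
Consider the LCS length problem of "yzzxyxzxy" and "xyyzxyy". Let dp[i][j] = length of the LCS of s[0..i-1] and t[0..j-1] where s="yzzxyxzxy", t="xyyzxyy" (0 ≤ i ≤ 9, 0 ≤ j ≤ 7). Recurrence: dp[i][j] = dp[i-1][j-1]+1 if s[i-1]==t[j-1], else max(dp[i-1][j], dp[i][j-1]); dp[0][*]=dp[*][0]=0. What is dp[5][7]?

4

   ''  x  y  y  z  x  y  y
''  0  0  0  0  0  0  0  0
 y  0  0  1  1  1  1  1  1
 z  0  0  1  1  2  2  2  2
 z  0  0  1  1  2  2  2  2
 x  0  1  1  1  2  3  3  3
 y  0  1  2  2  2  3  4  4
 x  0  1  2  2  2  3  4  4
 z  0  1  2  2  3  3  4  4
 x  0  1  2  2  3  4  4  4
 y  0  1  2  3  3  4  5  5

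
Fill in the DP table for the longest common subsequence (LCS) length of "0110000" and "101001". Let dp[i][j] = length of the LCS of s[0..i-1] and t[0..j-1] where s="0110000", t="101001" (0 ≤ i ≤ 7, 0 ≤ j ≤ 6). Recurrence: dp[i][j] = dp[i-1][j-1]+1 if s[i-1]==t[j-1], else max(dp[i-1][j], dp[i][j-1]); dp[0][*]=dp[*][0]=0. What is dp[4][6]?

   ''  1  0  1  0  0  1
''  0  0  0  0  0  0  0
 0  0  0  1  1  1  1  1
 1  0  1  1  2  2  2  2
 1  0  1  1  2  2  2  3
 0  0  1  2  2  3  3  3
 0  0  1  2  2  3  4  4
 0  0  1  2  2  3  4  4
 0  0  1  2  2  3  4  4

3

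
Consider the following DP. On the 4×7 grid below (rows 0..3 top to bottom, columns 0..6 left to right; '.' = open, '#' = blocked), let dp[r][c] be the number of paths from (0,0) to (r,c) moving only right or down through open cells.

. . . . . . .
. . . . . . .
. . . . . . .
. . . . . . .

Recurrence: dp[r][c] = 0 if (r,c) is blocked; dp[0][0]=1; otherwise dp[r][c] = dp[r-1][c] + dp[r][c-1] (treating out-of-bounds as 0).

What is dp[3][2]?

r\c   0   1   2   3   4   5   6
  0   1   1   1   1   1   1   1
  1   1   2   3   4   5   6   7
  2   1   3   6  10  15  21  28
  3   1   4  10  20  35  56  84

10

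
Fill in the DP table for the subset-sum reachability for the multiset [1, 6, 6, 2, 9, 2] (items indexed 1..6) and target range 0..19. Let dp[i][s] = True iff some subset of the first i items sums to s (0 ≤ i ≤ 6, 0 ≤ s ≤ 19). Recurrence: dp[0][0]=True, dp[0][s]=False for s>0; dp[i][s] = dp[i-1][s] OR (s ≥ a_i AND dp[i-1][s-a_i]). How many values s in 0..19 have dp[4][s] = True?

i\s   0   1   2   3   4   5   6   7   8   9  10  11  12  13  14  15  16  17  18  19
  0   T   F   F   F   F   F   F   F   F   F   F   F   F   F   F   F   F   F   F   F
  1   T   T   F   F   F   F   F   F   F   F   F   F   F   F   F   F   F   F   F   F
  2   T   T   F   F   F   F   T   T   F   F   F   F   F   F   F   F   F   F   F   F
  3   T   T   F   F   F   F   T   T   F   F   F   F   T   T   F   F   F   F   F   F
  4   T   T   T   T   F   F   T   T   T   T   F   F   T   T   T   T   F   F   F   F
  5   T   T   T   T   F   F   T   T   T   T   T   T   T   T   T   T   T   T   T   F
  6   T   T   T   T   T   T   T   T   T   T   T   T   T   T   T   T   T   T   T   T

12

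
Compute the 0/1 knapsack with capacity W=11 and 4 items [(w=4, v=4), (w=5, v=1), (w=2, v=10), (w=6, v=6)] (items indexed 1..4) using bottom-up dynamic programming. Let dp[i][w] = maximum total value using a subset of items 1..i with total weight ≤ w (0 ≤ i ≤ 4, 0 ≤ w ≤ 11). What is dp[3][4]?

i\w   0   1   2   3   4   5   6   7   8   9  10  11
  0   0   0   0   0   0   0   0   0   0   0   0   0
  1   0   0   0   0   4   4   4   4   4   4   4   4
  2   0   0   0   0   4   4   4   4   4   5   5   5
  3   0   0  10  10  10  10  14  14  14  14  14  15
  4   0   0  10  10  10  10  14  14  16  16  16  16

10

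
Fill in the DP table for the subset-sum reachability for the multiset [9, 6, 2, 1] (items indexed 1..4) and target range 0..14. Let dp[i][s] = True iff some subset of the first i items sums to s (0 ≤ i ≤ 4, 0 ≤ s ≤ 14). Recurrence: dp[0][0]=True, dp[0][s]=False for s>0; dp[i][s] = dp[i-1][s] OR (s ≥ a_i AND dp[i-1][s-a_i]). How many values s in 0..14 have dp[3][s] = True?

6

i\s   0   1   2   3   4   5   6   7   8   9  10  11  12  13  14
  0   T   F   F   F   F   F   F   F   F   F   F   F   F   F   F
  1   T   F   F   F   F   F   F   F   F   T   F   F   F   F   F
  2   T   F   F   F   F   F   T   F   F   T   F   F   F   F   F
  3   T   F   T   F   F   F   T   F   T   T   F   T   F   F   F
  4   T   T   T   T   F   F   T   T   T   T   T   T   T   F   F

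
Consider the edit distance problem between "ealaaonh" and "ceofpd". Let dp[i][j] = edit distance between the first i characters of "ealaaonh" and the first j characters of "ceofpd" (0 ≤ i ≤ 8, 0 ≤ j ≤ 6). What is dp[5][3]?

5

   ''  c  e  o  f  p  d
''  0  1  2  3  4  5  6
 e  1  1  1  2  3  4  5
 a  2  2  2  2  3  4  5
 l  3  3  3  3  3  4  5
 a  4  4  4  4  4  4  5
 a  5  5  5  5  5  5  5
 o  6  6  6  5  6  6  6
 n  7  7  7  6  6  7  7
 h  8  8  8  7  7  7  8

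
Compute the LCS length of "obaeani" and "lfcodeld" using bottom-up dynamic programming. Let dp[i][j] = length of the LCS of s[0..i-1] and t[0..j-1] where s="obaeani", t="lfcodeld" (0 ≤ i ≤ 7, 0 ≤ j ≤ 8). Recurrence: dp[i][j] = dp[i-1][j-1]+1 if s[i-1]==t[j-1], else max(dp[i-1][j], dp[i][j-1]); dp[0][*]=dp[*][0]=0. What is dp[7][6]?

   ''  l  f  c  o  d  e  l  d
''  0  0  0  0  0  0  0  0  0
 o  0  0  0  0  1  1  1  1  1
 b  0  0  0  0  1  1  1  1  1
 a  0  0  0  0  1  1  1  1  1
 e  0  0  0  0  1  1  2  2  2
 a  0  0  0  0  1  1  2  2  2
 n  0  0  0  0  1  1  2  2  2
 i  0  0  0  0  1  1  2  2  2

2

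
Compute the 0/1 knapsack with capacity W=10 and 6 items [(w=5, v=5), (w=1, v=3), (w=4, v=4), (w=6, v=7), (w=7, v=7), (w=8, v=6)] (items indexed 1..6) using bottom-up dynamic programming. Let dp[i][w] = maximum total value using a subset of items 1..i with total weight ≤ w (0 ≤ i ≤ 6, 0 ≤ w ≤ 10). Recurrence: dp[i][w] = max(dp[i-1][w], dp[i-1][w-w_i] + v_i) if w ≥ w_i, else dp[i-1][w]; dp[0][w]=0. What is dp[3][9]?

9

i\w   0   1   2   3   4   5   6   7   8   9  10
  0   0   0   0   0   0   0   0   0   0   0   0
  1   0   0   0   0   0   5   5   5   5   5   5
  2   0   3   3   3   3   5   8   8   8   8   8
  3   0   3   3   3   4   7   8   8   8   9  12
  4   0   3   3   3   4   7   8  10  10  10  12
  5   0   3   3   3   4   7   8  10  10  10  12
  6   0   3   3   3   4   7   8  10  10  10  12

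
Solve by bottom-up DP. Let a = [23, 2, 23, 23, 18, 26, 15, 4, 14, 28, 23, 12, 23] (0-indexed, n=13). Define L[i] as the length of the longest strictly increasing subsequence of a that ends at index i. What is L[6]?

2

   i    0    1    2    3    4    5    6    7    8    9   10   11   12
a[i]   23    2   23   23   18   26   15    4   14   28   23   12   23
L[i]    1    1    2    2    2    3    2    2    3    4    4    3    4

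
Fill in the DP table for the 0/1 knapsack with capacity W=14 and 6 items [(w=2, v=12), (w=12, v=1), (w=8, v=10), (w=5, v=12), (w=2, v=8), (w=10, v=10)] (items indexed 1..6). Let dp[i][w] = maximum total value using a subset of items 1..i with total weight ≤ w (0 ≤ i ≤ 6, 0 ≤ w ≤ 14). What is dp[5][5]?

i\w   0   1   2   3   4   5   6   7   8   9  10  11  12  13  14
  0   0   0   0   0   0   0   0   0   0   0   0   0   0   0   0
  1   0   0  12  12  12  12  12  12  12  12  12  12  12  12  12
  2   0   0  12  12  12  12  12  12  12  12  12  12  12  12  13
  3   0   0  12  12  12  12  12  12  12  12  22  22  22  22  22
  4   0   0  12  12  12  12  12  24  24  24  24  24  24  24  24
  5   0   0  12  12  20  20  20  24  24  32  32  32  32  32  32
  6   0   0  12  12  20  20  20  24  24  32  32  32  32  32  32

20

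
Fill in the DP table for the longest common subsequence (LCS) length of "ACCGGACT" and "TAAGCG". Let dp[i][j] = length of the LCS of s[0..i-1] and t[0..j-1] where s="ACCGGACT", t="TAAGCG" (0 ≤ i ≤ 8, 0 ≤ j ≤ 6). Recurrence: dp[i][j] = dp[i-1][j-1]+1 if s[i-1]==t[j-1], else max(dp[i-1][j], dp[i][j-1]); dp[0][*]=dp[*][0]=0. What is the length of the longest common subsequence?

3

   ''  T  A  A  G  C  G
''  0  0  0  0  0  0  0
 A  0  0  1  1  1  1  1
 C  0  0  1  1  1  2  2
 C  0  0  1  1  1  2  2
 G  0  0  1  1  2  2  3
 G  0  0  1  1  2  2  3
 A  0  0  1  2  2  2  3
 C  0  0  1  2  2  3  3
 T  0  1  1  2  2  3  3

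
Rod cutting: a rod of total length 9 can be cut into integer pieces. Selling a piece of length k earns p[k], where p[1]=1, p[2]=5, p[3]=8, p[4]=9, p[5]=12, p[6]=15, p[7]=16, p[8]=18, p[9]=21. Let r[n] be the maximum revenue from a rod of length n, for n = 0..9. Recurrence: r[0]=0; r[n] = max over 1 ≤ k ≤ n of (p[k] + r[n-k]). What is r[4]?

10

   n    0    1    2    3    4    5    6    7    8    9
r[n]    0    1    5    8   10   13   16   18   21   24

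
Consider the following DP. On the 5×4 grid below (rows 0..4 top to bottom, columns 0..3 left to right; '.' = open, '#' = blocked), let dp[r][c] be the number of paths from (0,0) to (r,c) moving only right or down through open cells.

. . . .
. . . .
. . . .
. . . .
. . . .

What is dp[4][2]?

r\c   0   1   2   3
  0   1   1   1   1
  1   1   2   3   4
  2   1   3   6  10
  3   1   4  10  20
  4   1   5  15  35

15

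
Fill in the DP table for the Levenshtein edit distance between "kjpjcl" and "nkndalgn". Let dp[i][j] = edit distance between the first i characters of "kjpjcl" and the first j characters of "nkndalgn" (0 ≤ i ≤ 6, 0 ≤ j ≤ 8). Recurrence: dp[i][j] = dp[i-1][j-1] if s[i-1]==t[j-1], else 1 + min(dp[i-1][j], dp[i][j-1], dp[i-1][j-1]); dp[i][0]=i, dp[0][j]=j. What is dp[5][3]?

5

   ''  n  k  n  d  a  l  g  n
''  0  1  2  3  4  5  6  7  8
 k  1  1  1  2  3  4  5  6  7
 j  2  2  2  2  3  4  5  6  7
 p  3  3  3  3  3  4  5  6  7
 j  4  4  4  4  4  4  5  6  7
 c  5  5  5  5  5  5  5  6  7
 l  6  6  6  6  6  6  5  6  7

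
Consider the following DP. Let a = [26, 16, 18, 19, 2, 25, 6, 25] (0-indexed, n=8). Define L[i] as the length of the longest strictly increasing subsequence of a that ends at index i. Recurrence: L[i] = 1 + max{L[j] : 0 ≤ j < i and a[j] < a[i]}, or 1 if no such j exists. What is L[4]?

   i    0    1    2    3    4    5    6    7
a[i]   26   16   18   19    2   25    6   25
L[i]    1    1    2    3    1    4    2    4

1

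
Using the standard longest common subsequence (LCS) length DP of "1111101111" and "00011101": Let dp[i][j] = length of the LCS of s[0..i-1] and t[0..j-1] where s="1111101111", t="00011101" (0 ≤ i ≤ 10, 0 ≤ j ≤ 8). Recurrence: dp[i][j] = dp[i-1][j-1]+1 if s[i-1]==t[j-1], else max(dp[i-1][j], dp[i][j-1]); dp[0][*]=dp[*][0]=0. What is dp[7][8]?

5

   ''  0  0  0  1  1  1  0  1
''  0  0  0  0  0  0  0  0  0
 1  0  0  0  0  1  1  1  1  1
 1  0  0  0  0  1  2  2  2  2
 1  0  0  0  0  1  2  3  3  3
 1  0  0  0  0  1  2  3  3  4
 1  0  0  0  0  1  2  3  3  4
 0  0  1  1  1  1  2  3  4  4
 1  0  1  1  1  2  2  3  4  5
 1  0  1  1  1  2  3  3  4  5
 1  0  1  1  1  2  3  4  4  5
 1  0  1  1  1  2  3  4  4  5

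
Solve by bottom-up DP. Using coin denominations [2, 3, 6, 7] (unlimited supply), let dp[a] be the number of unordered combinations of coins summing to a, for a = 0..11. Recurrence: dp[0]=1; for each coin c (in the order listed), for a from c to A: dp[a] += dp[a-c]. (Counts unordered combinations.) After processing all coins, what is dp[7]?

2

after  coin     0     1     2     3     4     5     6     7     8     9    10    11
          2     1     0     1     0     1     0     1     0     1     0     1     0
          3     1     0     1     1     1     1     2     1     2     2     2     2
          6     1     0     1     1     1     1     3     1     3     3     3     3
          7     1     0     1     1     1     1     3     2     3     4     4     4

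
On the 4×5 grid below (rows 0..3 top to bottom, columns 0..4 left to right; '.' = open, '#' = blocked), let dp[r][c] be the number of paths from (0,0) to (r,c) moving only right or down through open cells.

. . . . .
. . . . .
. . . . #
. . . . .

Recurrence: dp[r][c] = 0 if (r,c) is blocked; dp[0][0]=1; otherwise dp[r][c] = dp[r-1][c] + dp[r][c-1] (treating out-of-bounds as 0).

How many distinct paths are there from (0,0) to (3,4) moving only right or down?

r\c   0   1   2   3   4
  0   1   1   1   1   1
  1   1   2   3   4   5
  2   1   3   6  10   0
  3   1   4  10  20  20

20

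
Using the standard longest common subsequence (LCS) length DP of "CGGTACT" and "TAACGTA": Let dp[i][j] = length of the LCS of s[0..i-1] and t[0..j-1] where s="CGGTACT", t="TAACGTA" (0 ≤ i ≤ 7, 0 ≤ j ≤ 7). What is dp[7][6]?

   ''  T  A  A  C  G  T  A
''  0  0  0  0  0  0  0  0
 C  0  0  0  0  1  1  1  1
 G  0  0  0  0  1  2  2  2
 G  0  0  0  0  1  2  2  2
 T  0  1  1  1  1  2  3  3
 A  0  1  2  2  2  2  3  4
 C  0  1  2  2  3  3  3  4
 T  0  1  2  2  3  3  4  4

4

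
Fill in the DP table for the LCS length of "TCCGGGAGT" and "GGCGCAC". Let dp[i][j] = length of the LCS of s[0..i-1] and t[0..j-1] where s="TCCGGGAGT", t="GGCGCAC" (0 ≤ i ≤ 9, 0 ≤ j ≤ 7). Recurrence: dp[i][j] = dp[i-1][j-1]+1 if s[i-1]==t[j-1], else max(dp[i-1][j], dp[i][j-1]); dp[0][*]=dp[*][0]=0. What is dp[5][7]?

2

   ''  G  G  C  G  C  A  C
''  0  0  0  0  0  0  0  0
 T  0  0  0  0  0  0  0  0
 C  0  0  0  1  1  1  1  1
 C  0  0  0  1  1  2  2  2
 G  0  1  1  1  2  2  2  2
 G  0  1  2  2  2  2  2  2
 G  0  1  2  2  3  3  3  3
 A  0  1  2  2  3  3  4  4
 G  0  1  2  2  3  3  4  4
 T  0  1  2  2  3  3  4  4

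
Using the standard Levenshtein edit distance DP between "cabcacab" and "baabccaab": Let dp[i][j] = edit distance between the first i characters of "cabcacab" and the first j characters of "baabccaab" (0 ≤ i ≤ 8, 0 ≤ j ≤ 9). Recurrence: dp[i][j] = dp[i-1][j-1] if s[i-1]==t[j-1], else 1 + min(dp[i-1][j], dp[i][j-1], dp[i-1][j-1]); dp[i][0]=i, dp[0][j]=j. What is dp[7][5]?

   ''  b  a  a  b  c  c  a  a  b
''  0  1  2  3  4  5  6  7  8  9
 c  1  1  2  3  4  4  5  6  7  8
 a  2  2  1  2  3  4  5  5  6  7
 b  3  2  2  2  2  3  4  5  6  6
 c  4  3  3  3  3  2  3  4  5  6
 a  5  4  3  3  4  3  3  3  4  5
 c  6  5  4  4  4  4  3  4  4  5
 a  7  6  5  4  5  5  4  3  4  5
 b  8  7  6  5  4  5  5  4  4  4

5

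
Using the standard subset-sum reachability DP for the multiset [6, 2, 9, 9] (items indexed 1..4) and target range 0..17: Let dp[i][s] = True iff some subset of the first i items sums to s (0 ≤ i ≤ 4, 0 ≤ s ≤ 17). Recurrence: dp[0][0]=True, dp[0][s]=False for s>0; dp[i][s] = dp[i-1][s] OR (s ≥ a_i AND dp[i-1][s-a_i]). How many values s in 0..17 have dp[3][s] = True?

8

i\s   0   1   2   3   4   5   6   7   8   9  10  11  12  13  14  15  16  17
  0   T   F   F   F   F   F   F   F   F   F   F   F   F   F   F   F   F   F
  1   T   F   F   F   F   F   T   F   F   F   F   F   F   F   F   F   F   F
  2   T   F   T   F   F   F   T   F   T   F   F   F   F   F   F   F   F   F
  3   T   F   T   F   F   F   T   F   T   T   F   T   F   F   F   T   F   T
  4   T   F   T   F   F   F   T   F   T   T   F   T   F   F   F   T   F   T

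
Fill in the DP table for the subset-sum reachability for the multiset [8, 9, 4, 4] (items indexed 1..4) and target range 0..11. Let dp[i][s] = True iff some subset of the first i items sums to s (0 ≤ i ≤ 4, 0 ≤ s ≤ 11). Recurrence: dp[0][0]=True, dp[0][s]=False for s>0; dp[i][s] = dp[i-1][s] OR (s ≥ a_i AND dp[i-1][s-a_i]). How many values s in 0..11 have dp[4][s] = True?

i\s   0   1   2   3   4   5   6   7   8   9  10  11
  0   T   F   F   F   F   F   F   F   F   F   F   F
  1   T   F   F   F   F   F   F   F   T   F   F   F
  2   T   F   F   F   F   F   F   F   T   T   F   F
  3   T   F   F   F   T   F   F   F   T   T   F   F
  4   T   F   F   F   T   F   F   F   T   T   F   F

4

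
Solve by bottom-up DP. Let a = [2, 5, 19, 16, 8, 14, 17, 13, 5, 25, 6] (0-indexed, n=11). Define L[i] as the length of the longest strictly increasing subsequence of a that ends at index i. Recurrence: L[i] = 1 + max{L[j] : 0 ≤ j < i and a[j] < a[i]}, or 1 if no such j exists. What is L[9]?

6

   i    0    1    2    3    4    5    6    7    8    9   10
a[i]    2    5   19   16    8   14   17   13    5   25    6
L[i]    1    2    3    3    3    4    5    4    2    6    3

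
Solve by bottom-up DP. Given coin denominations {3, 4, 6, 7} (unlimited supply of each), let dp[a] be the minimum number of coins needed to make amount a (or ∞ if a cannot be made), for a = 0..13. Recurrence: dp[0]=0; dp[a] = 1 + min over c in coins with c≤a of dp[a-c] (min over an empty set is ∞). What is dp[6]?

1

 a  0  1  2  3  4  5  6  7  8  9 10 11 12 13
dp  0  -  -  1  1  -  1  1  2  2  2  2  2  2
(- denotes ∞ / unreachable)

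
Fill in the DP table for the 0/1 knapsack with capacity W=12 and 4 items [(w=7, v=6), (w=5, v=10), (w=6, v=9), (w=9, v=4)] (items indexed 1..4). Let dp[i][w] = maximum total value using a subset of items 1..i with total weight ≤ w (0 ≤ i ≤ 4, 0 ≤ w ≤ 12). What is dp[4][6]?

i\w   0   1   2   3   4   5   6   7   8   9  10  11  12
  0   0   0   0   0   0   0   0   0   0   0   0   0   0
  1   0   0   0   0   0   0   0   6   6   6   6   6   6
  2   0   0   0   0   0  10  10  10  10  10  10  10  16
  3   0   0   0   0   0  10  10  10  10  10  10  19  19
  4   0   0   0   0   0  10  10  10  10  10  10  19  19

10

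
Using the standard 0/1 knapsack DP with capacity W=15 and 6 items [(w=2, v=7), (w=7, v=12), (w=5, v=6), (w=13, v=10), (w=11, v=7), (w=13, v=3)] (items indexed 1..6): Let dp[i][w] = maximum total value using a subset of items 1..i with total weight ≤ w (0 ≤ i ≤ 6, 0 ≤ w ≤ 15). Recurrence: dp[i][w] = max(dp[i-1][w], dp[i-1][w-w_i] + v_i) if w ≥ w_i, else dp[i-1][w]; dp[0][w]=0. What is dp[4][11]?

19

i\w   0   1   2   3   4   5   6   7   8   9  10  11  12  13  14  15
  0   0   0   0   0   0   0   0   0   0   0   0   0   0   0   0   0
  1   0   0   7   7   7   7   7   7   7   7   7   7   7   7   7   7
  2   0   0   7   7   7   7   7  12  12  19  19  19  19  19  19  19
  3   0   0   7   7   7   7   7  13  13  19  19  19  19  19  25  25
  4   0   0   7   7   7   7   7  13  13  19  19  19  19  19  25  25
  5   0   0   7   7   7   7   7  13  13  19  19  19  19  19  25  25
  6   0   0   7   7   7   7   7  13  13  19  19  19  19  19  25  25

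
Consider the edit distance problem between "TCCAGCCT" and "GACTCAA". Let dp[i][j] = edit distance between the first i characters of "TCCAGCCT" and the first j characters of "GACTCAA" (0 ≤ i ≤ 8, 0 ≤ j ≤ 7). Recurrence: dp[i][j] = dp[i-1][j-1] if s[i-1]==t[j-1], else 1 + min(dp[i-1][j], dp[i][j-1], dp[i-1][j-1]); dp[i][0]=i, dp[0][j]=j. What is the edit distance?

   ''  G  A  C  T  C  A  A
''  0  1  2  3  4  5  6  7
 T  1  1  2  3  3  4  5  6
 C  2  2  2  2  3  3  4  5
 C  3  3  3  2  3  3  4  5
 A  4  4  3  3  3  4  3  4
 G  5  4  4  4  4  4  4  4
 C  6  5  5  4  5  4  5  5
 C  7  6  6  5  5  5  5  6
 T  8  7  7  6  5  6  6  6

6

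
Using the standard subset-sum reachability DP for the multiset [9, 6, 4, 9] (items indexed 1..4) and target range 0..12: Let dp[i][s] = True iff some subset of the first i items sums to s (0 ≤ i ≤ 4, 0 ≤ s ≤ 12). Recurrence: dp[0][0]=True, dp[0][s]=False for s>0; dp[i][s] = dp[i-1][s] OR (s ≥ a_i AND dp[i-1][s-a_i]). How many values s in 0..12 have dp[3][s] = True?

i\s   0   1   2   3   4   5   6   7   8   9  10  11  12
  0   T   F   F   F   F   F   F   F   F   F   F   F   F
  1   T   F   F   F   F   F   F   F   F   T   F   F   F
  2   T   F   F   F   F   F   T   F   F   T   F   F   F
  3   T   F   F   F   T   F   T   F   F   T   T   F   F
  4   T   F   F   F   T   F   T   F   F   T   T   F   F

5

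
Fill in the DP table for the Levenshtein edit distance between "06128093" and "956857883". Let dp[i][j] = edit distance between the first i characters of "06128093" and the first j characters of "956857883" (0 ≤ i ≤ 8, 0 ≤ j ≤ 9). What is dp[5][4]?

   ''  9  5  6  8  5  7  8  8  3
''  0  1  2  3  4  5  6  7  8  9
 0  1  1  2  3  4  5  6  7  8  9
 6  2  2  2  2  3  4  5  6  7  8
 1  3  3  3  3  3  4  5  6  7  8
 2  4  4  4  4  4  4  5  6  7  8
 8  5  5  5  5  4  5  5  5  6  7
 0  6  6  6  6  5  5  6  6  6  7
 9  7  6  7  7  6  6  6  7  7  7
 3  8  7  7  8  7  7  7  7  8  7

4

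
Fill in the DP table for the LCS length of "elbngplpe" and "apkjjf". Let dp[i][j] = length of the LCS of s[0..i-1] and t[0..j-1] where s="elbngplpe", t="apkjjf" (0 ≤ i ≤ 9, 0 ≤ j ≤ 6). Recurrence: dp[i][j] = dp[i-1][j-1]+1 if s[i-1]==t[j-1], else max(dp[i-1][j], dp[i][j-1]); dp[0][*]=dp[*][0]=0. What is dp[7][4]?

1

   ''  a  p  k  j  j  f
''  0  0  0  0  0  0  0
 e  0  0  0  0  0  0  0
 l  0  0  0  0  0  0  0
 b  0  0  0  0  0  0  0
 n  0  0  0  0  0  0  0
 g  0  0  0  0  0  0  0
 p  0  0  1  1  1  1  1
 l  0  0  1  1  1  1  1
 p  0  0  1  1  1  1  1
 e  0  0  1  1  1  1  1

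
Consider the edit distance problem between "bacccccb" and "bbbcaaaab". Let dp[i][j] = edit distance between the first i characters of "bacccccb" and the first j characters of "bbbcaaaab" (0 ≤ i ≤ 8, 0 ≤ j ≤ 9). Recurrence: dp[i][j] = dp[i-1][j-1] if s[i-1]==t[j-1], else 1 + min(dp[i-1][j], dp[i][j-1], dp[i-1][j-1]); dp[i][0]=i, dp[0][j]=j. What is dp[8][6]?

6

   ''  b  b  b  c  a  a  a  a  b
''  0  1  2  3  4  5  6  7  8  9
 b  1  0  1  2  3  4  5  6  7  8
 a  2  1  1  2  3  3  4  5  6  7
 c  3  2  2  2  2  3  4  5  6  7
 c  4  3  3  3  2  3  4  5  6  7
 c  5  4  4  4  3  3  4  5  6  7
 c  6  5  5  5  4  4  4  5  6  7
 c  7  6  6  6  5  5  5  5  6  7
 b  8  7  6  6  6  6  6  6  6  6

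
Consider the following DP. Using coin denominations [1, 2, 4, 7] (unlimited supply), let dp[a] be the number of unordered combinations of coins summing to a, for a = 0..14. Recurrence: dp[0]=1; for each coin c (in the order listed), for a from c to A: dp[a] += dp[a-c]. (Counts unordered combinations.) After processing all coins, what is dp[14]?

27

after  coin     0     1     2     3     4     5     6     7     8     9    10    11    12    13    14
          1     1     1     1     1     1     1     1     1     1     1     1     1     1     1     1
          2     1     1     2     2     3     3     4     4     5     5     6     6     7     7     8
          4     1     1     2     2     4     4     6     6     9     9    12    12    16    16    20
          7     1     1     2     2     4     4     6     7    10    11    14    16    20    22    27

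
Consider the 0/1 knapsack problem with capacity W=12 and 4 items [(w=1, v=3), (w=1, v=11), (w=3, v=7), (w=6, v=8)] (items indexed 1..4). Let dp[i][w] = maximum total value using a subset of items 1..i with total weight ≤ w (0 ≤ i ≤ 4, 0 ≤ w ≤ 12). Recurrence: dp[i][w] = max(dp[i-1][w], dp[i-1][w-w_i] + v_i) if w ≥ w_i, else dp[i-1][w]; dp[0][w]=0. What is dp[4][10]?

26

i\w   0   1   2   3   4   5   6   7   8   9  10  11  12
  0   0   0   0   0   0   0   0   0   0   0   0   0   0
  1   0   3   3   3   3   3   3   3   3   3   3   3   3
  2   0  11  14  14  14  14  14  14  14  14  14  14  14
  3   0  11  14  14  18  21  21  21  21  21  21  21  21
  4   0  11  14  14  18  21  21  21  22  22  26  29  29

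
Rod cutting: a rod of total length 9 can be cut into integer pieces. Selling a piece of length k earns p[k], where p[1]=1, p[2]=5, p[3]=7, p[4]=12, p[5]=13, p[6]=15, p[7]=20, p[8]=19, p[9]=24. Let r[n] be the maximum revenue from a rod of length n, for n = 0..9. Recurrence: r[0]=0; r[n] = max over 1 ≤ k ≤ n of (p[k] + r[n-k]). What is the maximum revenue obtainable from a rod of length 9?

   n    0    1    2    3    4    5    6    7    8    9
r[n]    0    1    5    7   12   13   17   20   24   25

25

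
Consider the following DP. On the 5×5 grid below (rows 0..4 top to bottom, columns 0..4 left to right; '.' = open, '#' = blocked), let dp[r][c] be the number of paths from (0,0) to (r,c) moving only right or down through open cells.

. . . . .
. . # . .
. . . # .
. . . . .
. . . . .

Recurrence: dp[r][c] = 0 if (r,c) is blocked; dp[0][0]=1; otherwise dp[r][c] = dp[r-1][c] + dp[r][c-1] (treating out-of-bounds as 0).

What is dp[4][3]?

r\c   0   1   2   3   4
  0   1   1   1   1   1
  1   1   2   0   1   2
  2   1   3   3   0   2
  3   1   4   7   7   9
  4   1   5  12  19  28

19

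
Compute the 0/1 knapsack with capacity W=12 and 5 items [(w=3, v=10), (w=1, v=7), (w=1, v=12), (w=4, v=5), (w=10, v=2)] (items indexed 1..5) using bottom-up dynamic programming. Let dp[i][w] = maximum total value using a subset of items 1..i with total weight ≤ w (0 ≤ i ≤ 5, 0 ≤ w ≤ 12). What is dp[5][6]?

i\w   0   1   2   3   4   5   6   7   8   9  10  11  12
  0   0   0   0   0   0   0   0   0   0   0   0   0   0
  1   0   0   0  10  10  10  10  10  10  10  10  10  10
  2   0   7   7  10  17  17  17  17  17  17  17  17  17
  3   0  12  19  19  22  29  29  29  29  29  29  29  29
  4   0  12  19  19  22  29  29  29  29  34  34  34  34
  5   0  12  19  19  22  29  29  29  29  34  34  34  34

29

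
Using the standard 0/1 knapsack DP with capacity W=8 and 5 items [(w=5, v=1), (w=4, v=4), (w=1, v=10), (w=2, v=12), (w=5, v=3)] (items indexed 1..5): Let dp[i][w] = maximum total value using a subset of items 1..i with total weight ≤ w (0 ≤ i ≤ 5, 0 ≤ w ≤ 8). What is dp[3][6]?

i\w   0   1   2   3   4   5   6   7   8
  0   0   0   0   0   0   0   0   0   0
  1   0   0   0   0   0   1   1   1   1
  2   0   0   0   0   4   4   4   4   4
  3   0  10  10  10  10  14  14  14  14
  4   0  10  12  22  22  22  22  26  26
  5   0  10  12  22  22  22  22  26  26

14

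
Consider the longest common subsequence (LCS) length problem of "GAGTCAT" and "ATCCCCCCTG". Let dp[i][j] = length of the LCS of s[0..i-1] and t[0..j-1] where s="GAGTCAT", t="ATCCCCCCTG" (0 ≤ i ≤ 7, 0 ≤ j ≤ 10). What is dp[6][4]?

3

   ''  A  T  C  C  C  C  C  C  T  G
''  0  0  0  0  0  0  0  0  0  0  0
 G  0  0  0  0  0  0  0  0  0  0  1
 A  0  1  1  1  1  1  1  1  1  1  1
 G  0  1  1  1  1  1  1  1  1  1  2
 T  0  1  2  2  2  2  2  2  2  2  2
 C  0  1  2  3  3  3  3  3  3  3  3
 A  0  1  2  3  3  3  3  3  3  3  3
 T  0  1  2  3  3  3  3  3  3  4  4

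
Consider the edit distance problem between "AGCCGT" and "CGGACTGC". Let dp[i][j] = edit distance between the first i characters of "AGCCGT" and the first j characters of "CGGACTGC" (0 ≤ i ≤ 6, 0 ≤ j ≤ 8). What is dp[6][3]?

   ''  C  G  G  A  C  T  G  C
''  0  1  2  3  4  5  6  7  8
 A  1  1  2  3  3  4  5  6  7
 G  2  2  1  2  3  4  5  5  6
 C  3  2  2  2  3  3  4  5  5
 C  4  3  3  3  3  3  4  5  5
 G  5  4  3  3  4  4  4  4  5
 T  6  5  4  4  4  5  4  5  5

4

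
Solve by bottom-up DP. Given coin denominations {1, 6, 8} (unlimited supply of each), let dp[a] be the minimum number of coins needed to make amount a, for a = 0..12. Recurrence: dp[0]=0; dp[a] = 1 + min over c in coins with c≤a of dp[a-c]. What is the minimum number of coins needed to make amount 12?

 a  0  1  2  3  4  5  6  7  8  9 10 11 12
dp  0  1  2  3  4  5  1  2  1  2  3  4  2

2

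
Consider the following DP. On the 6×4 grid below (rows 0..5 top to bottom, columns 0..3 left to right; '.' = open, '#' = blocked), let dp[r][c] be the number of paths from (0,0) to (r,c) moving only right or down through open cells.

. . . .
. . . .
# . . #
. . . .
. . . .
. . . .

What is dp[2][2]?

5

r\c   0   1   2   3
  0   1   1   1   1
  1   1   2   3   4
  2   0   2   5   0
  3   0   2   7   7
  4   0   2   9  16
  5   0   2  11  27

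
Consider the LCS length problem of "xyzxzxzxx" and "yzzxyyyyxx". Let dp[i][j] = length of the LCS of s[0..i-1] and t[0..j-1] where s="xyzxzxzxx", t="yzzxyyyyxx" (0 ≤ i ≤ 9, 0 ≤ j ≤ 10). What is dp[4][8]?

   ''  y  z  z  x  y  y  y  y  x  x
''  0  0  0  0  0  0  0  0  0  0  0
 x  0  0  0  0  1  1  1  1  1  1  1
 y  0  1  1  1  1  2  2  2  2  2  2
 z  0  1  2  2  2  2  2  2  2  2  2
 x  0  1  2  2  3  3  3  3  3  3  3
 z  0  1  2  3  3  3  3  3  3  3  3
 x  0  1  2  3  4  4  4  4  4  4  4
 z  0  1  2  3  4  4  4  4  4  4  4
 x  0  1  2  3  4  4  4  4  4  5  5
 x  0  1  2  3  4  4  4  4  4  5  6

3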